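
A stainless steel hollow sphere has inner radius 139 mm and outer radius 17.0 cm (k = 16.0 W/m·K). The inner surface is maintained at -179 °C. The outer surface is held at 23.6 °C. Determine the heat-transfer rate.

Q = 4πk·ΔT/(1/r₁ − 1/r₂) = 4π × 16.0 × 202.6 / (1/0.139 − 1/0.170) = 31100 W

Q = 31100 W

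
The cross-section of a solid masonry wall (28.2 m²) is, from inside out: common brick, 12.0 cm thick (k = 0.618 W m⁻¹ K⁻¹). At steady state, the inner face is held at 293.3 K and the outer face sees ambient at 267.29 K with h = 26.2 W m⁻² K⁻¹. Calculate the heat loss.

Q = 3160 W

Treat each layer as a resistance in series:
  R_common brick = L/(kA) = 0.120/(0.618·28.2) = 0.006886 K/W
  R_conv,out = 1/(hA) = 1/(26.2·28.2) = 0.001353 K/W
ΣR = 0.006886 + 0.001353 = 0.008239 K/W
Q = ΔT/ΣR = (293.3 K − 267.29 K)/0.008239 = 3160 W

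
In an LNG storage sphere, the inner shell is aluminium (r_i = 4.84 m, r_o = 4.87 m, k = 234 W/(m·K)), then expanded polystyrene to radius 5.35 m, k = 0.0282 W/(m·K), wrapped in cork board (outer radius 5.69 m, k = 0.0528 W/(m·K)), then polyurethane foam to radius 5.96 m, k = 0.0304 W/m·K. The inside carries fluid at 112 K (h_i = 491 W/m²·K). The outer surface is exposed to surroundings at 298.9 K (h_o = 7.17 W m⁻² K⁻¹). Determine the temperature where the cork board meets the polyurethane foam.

T = 255.0 K

Treat each layer as a resistance in series:
  R_conv,in = 1/(4πr²h) = 1/(4π·4.84²·491) = 6.919×10^-6 K/W
  R_aluminium = (1/4.84 − 1/4.87)/(4πk) = 0.001273/(4π·234) = 4.328×10^-7 K/W
  R_expanded polystyrene = (1/4.87 − 1/5.35)/(4πk) = 0.01842/(4π·0.0282) = 0.05199 K/W
  R_cork board = (1/5.35 − 1/5.69)/(4πk) = 0.01117/(4π·0.0528) = 0.01683 K/W
  R_polyurethane foam = (1/5.69 − 1/5.96)/(4πk) = 0.007962/(4π·0.0304) = 0.02084 K/W
  R_conv,out = 1/(4πr²h) = 1/(4π·5.96²·7.17) = 3.124×10^-4 K/W
ΣR = 6.919×10^-6 + 4.328×10^-7 + 0.05199 + 0.01683 + 0.02084 + 3.124×10^-4 = 0.08998 K/W
Q = ΔT/ΣR = (112 K − 298.9 K)/0.08998 = -2077 W
From the inner boundary to the cork board/polyurethane foam interface, ΣR_partial = 0.06883 K/W.
T_interface = T_in − Q·ΣR_partial = 112 K − (-2077)(0.06883) = 255.0 K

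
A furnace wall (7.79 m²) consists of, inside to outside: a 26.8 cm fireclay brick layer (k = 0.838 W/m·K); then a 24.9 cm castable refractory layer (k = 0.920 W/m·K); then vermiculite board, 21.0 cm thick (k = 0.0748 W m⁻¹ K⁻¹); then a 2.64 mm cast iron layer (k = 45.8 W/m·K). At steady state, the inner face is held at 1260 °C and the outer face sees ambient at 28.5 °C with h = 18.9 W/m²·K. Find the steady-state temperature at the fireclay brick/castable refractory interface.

T = 1146 °C

Resistance network (inner→outer):
  R_fireclay brick = L/(kA) = 0.268/(0.838·7.79) = 0.04105 K/W
  R_castable refractory = L/(kA) = 0.249/(0.920·7.79) = 0.03474 K/W
  R_vermiculite board = L/(kA) = 0.210/(0.0748·7.79) = 0.3604 K/W
  R_cast iron = L/(kA) = 0.00264/(45.8·7.79) = 7.399×10^-6 K/W
  R_conv,out = 1/(hA) = 1/(18.9·7.79) = 0.006792 K/W
ΣR = 0.04105 + 0.03474 + 0.3604 + 7.399×10^-6 + 0.006792 = 0.4430 K/W
Q = ΔT/ΣR = (1260 °C − 28.5 °C)/0.4430 = 2780 W
From the inner boundary to the fireclay brick/castable refractory interface, ΣR_partial = 0.04105 K/W.
T_interface = T_in − Q·ΣR_partial = 1260 °C − (2780)(0.04105) = 1146 °C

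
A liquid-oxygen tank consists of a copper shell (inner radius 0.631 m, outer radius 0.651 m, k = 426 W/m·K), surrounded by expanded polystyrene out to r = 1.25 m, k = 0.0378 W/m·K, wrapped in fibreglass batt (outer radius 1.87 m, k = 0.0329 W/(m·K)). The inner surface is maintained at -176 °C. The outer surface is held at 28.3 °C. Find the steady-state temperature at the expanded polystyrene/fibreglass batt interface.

Resistance network (inner→outer):
  R_copper = (1/0.631 − 1/0.651)/(4πk) = 0.04869/(4π·426) = 9.095×10^-6 K/W
  R_expanded polystyrene = (1/0.651 − 1/1.25)/(4πk) = 0.7361/(4π·0.0378) = 1.550 K/W
  R_fibreglass batt = (1/1.25 − 1/1.87)/(4πk) = 0.2652/(4π·0.0329) = 0.6416 K/W
ΣR = 9.095×10^-6 + 1.550 + 0.6416 = 2.192 K/W
Q = ΔT/ΣR = (-176 °C − 28.3 °C)/2.192 = -93.20 W
From the inner boundary to the expanded polystyrene/fibreglass batt interface, ΣR_partial = 1.550 K/W.
T_interface = T_in − Q·ΣR_partial = -176 °C − (-93.20)(1.550) = -31.5 °C

T = -31.5 °C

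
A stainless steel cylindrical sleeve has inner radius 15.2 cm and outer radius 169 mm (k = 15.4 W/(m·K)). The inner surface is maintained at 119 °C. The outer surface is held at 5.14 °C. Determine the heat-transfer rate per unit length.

Q' = 2πk·ΔT/ln(r₂/r₁) = 2π × 15.4 × 113.86 / ln(0.169/0.152) = 1.04×10^5 W/m

Q' = 1.04×10^5 W/m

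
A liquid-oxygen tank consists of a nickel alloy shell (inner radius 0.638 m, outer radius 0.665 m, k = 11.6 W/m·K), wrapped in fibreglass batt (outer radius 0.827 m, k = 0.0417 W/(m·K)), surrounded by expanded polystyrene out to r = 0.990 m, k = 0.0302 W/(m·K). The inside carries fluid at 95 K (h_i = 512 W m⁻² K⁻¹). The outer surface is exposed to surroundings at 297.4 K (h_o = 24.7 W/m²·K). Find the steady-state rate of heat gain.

Q = 186 W

Resistance network (inner→outer):
  R_conv,in = 1/(4πr²h) = 1/(4π·0.638²·512) = 3.818×10^-4 K/W
  R_nickel alloy = (1/0.638 − 1/0.665)/(4πk) = 0.06364/(4π·11.6) = 4.366×10^-4 K/W
  R_fibreglass batt = (1/0.665 − 1/0.827)/(4πk) = 0.2946/(4π·0.0417) = 0.5621 K/W
  R_expanded polystyrene = (1/0.827 − 1/0.990)/(4πk) = 0.1991/(4π·0.0302) = 0.5246 K/W
  R_conv,out = 1/(4πr²h) = 1/(4π·0.990²·24.7) = 0.003287 K/W
ΣR = 3.818×10^-4 + 4.366×10^-4 + 0.5621 + 0.5246 + 0.003287 = 1.091 K/W
Q = ΔT/ΣR = (95 K − 297.4 K)/1.091 = -186 W
(Negative Q ⇒ heat flows inward; heat gain = 186 W.)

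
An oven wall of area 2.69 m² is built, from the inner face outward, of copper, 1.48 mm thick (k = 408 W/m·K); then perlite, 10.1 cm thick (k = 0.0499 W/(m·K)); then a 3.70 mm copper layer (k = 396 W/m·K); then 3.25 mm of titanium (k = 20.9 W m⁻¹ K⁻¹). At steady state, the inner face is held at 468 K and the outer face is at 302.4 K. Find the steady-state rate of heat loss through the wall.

Series thermal resistances, inner to outer:
  R_copper = L/(kA) = 0.00148/(408·2.69) = 1.348×10^-6 K/W
  R_perlite = L/(kA) = 0.101/(0.0499·2.69) = 0.7524 K/W
  R_copper = L/(kA) = 0.00370/(396·2.69) = 3.473×10^-6 K/W
  R_titanium = L/(kA) = 0.00325/(20.9·2.69) = 5.781×10^-5 K/W
ΣR = 1.348×10^-6 + 0.7524 + 3.473×10^-6 + 5.781×10^-5 = 0.7525 K/W
Q = ΔT/ΣR = (468 K − 302.4 K)/0.7525 = 220 W

Q = 220 W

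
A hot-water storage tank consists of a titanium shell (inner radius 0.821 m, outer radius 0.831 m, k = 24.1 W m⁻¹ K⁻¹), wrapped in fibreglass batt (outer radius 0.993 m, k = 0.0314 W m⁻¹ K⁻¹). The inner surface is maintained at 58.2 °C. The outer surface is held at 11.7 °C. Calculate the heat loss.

Q = 93.5 W

Treat each layer as a resistance in series:
  R_titanium = (1/0.821 − 1/0.831)/(4πk) = 0.01466/(4π·24.1) = 4.840×10^-5 K/W
  R_fibreglass batt = (1/0.831 − 1/0.993)/(4πk) = 0.1963/(4π·0.0314) = 0.4975 K/W
ΣR = 4.840×10^-5 + 0.4975 = 0.4975 K/W
Q = ΔT/ΣR = (58.2 °C − 11.7 °C)/0.4975 = 93.5 W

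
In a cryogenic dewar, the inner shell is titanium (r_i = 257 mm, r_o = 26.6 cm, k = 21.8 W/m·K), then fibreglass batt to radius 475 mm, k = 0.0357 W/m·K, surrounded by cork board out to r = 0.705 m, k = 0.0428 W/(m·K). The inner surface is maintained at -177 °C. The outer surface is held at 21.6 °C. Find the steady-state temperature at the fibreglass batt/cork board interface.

Resistance network (inner→outer):
  R_titanium = (1/0.257 − 1/0.266)/(4πk) = 0.1317/(4π·21.8) = 4.806×10^-4 K/W
  R_fibreglass batt = (1/0.266 − 1/0.475)/(4πk) = 1.654/(4π·0.0357) = 3.687 K/W
  R_cork board = (1/0.475 − 1/0.705)/(4πk) = 0.6868/(4π·0.0428) = 1.277 K/W
ΣR = 4.806×10^-4 + 3.687 + 1.277 = 4.964 K/W
Q = ΔT/ΣR = (-177 °C − 21.6 °C)/4.964 = -40.01 W
From the inner boundary to the fibreglass batt/cork board interface, ΣR_partial = 3.687 K/W.
T_interface = T_in − Q·ΣR_partial = -177 °C − (-40.01)(3.687) = -29.5 °C

T = -29.5 °C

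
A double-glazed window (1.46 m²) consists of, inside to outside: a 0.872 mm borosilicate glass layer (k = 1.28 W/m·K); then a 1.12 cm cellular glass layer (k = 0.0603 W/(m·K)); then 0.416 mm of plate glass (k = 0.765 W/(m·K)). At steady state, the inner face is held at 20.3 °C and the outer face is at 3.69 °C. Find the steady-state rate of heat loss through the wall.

Q = 130 W

Resistance network (inner→outer):
  R_borosilicate glass = L/(kA) = 8.72×10^-4/(1.28·1.46) = 4.666×10^-4 K/W
  R_cellular glass = L/(kA) = 0.0112/(0.0603·1.46) = 0.1272 K/W
  R_plate glass = L/(kA) = 4.16×10^-4/(0.765·1.46) = 3.725×10^-4 K/W
ΣR = 4.666×10^-4 + 0.1272 + 3.725×10^-4 = 0.1280 K/W
Q = ΔT/ΣR = (20.3 °C − 3.69 °C)/0.1280 = 130 W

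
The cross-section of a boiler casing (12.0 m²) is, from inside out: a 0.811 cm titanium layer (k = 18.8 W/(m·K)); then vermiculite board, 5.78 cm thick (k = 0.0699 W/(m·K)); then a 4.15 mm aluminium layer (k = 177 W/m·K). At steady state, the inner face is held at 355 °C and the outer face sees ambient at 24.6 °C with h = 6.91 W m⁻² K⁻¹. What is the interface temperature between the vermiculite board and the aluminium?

Series thermal resistances, inner to outer:
  R_titanium = L/(kA) = 0.00811/(18.8·12.0) = 3.595×10^-5 K/W
  R_vermiculite board = L/(kA) = 0.0578/(0.0699·12.0) = 0.06891 K/W
  R_aluminium = L/(kA) = 0.00415/(177·12.0) = 1.954×10^-6 K/W
  R_conv,out = 1/(hA) = 1/(6.91·12.0) = 0.01206 K/W
ΣR = 3.595×10^-5 + 0.06891 + 1.954×10^-6 + 0.01206 = 0.08101 K/W
Q = ΔT/ΣR = (355 °C − 24.6 °C)/0.08101 = 4079 W
From the inner boundary to the vermiculite board/aluminium interface, ΣR_partial = 0.06895 K/W.
T_interface = T_in − Q·ΣR_partial = 355 °C − (4079)(0.06895) = 73.8 °C

T = 73.8 °C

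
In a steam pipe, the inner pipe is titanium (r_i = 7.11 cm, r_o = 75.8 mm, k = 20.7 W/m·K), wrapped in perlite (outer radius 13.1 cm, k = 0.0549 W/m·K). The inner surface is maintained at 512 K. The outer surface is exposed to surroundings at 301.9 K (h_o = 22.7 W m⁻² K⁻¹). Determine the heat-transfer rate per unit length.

Q' = 128 W/m

Treat each layer as a resistance in series:
  R'_titanium = ln(0.0758/0.0711)/(2πk) = 0.06401/(2π·20.7) = 4.922×10^-4 m·K/W
  R'_perlite = ln(0.131/0.0758)/(2πk) = 0.5471/(2π·0.0549) = 1.586 m·K/W
  R'_conv,out = 1/(2πr h) = 1/(2π·0.131·22.7) = 0.05352 m·K/W
ΣR = 4.922×10^-4 + 1.586 + 0.05352 = 1.640 m·K/W
Q' = ΔT/ΣR = (512 K − 301.9 K)/1.640 = 128 W/m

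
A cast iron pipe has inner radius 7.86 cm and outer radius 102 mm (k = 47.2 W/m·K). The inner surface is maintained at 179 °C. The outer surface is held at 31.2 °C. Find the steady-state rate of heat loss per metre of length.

Q' = 168 kW/m

Q' = 2πk·ΔT/ln(r₂/r₁) = 2π × 47.2 × 147.8 / ln(0.102/0.0786) = 1.68×10^5 W/m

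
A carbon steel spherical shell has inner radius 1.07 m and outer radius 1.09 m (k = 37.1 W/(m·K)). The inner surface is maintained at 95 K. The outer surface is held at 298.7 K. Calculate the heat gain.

Q = 5540 kW

Q = 4πk·ΔT/(1/r₁ − 1/r₂) = 4π × 37.1 × 203.7 / (1/1.07 − 1/1.09) = 5.54×10^6 W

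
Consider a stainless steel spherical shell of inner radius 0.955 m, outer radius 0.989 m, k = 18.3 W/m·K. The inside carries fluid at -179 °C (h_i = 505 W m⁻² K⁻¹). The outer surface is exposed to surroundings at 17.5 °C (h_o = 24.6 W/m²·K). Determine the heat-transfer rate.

Q = 54.0 kW

Treat each layer as a resistance in series:
  R_conv,in = 1/(4πr²h) = 1/(4π·0.955²·505) = 1.728×10^-4 K/W
  R_stainless steel = (1/0.955 − 1/0.989)/(4πk) = 0.03600/(4π·18.3) = 1.565×10^-4 K/W
  R_conv,out = 1/(4πr²h) = 1/(4π·0.989²·24.6) = 0.003307 K/W
ΣR = 1.728×10^-4 + 1.565×10^-4 + 0.003307 = 0.003636 K/W
Q = ΔT/ΣR = (-179 °C − 17.5 °C)/0.003636 = -54000 W
(Negative Q ⇒ heat flows inward; heat gain = 54000 W.)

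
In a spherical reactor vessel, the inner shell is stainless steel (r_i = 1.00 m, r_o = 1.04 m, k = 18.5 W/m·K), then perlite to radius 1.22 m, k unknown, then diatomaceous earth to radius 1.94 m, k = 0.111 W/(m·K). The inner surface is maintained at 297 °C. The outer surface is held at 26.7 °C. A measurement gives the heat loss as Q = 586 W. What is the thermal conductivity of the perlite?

k = 0.0465 W/m·K

ΣR = ΔT/Q = |297 − 26.7|/586 = 0.4613 K/W
Known resistances:
  R_stainless steel = (1/1.00 − 1/1.04)/(4πk) = 0.03846/(4π·18.5) = 1.654×10^-4 K/W
  R_diatomaceous earth = (1/1.22 − 1/1.94)/(4πk) = 0.3042/(4π·0.111) = 0.2181 K/W
R_perlite = ΣR − ΣR_known = 0.4613 − 0.2183 = 0.2430 K/W
(1/r₁−1/r₂)/(4πk) = 0.2430 ⇒ k = 0.1419/(4π·0.2430) = 0.0465 W/m·K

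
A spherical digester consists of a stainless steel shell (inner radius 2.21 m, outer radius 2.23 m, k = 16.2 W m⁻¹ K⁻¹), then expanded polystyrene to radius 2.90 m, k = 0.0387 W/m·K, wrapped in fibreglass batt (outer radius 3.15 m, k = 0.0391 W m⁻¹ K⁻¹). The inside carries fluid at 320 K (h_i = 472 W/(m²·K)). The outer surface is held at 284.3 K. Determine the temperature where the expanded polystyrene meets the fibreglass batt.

T = 291.7 K

Resistance network (inner→outer):
  R_conv,in = 1/(4πr²h) = 1/(4π·2.21²·472) = 3.452×10^-5 K/W
  R_stainless steel = (1/2.21 − 1/2.23)/(4πk) = 0.004058/(4π·16.2) = 1.993×10^-5 K/W
  R_expanded polystyrene = (1/2.23 − 1/2.90)/(4πk) = 0.1036/(4π·0.0387) = 0.2130 K/W
  R_fibreglass batt = (1/2.90 − 1/3.15)/(4πk) = 0.02737/(4π·0.0391) = 0.05570 K/W
ΣR = 3.452×10^-5 + 1.993×10^-5 + 0.2130 + 0.05570 = 0.2688 K/W
Q = ΔT/ΣR = (320 K − 284.3 K)/0.2688 = 132.8 W
From the inner boundary to the expanded polystyrene/fibreglass batt interface, ΣR_partial = 0.2131 K/W.
T_interface = T_in − Q·ΣR_partial = 320 K − (132.8)(0.2131) = 291.7 K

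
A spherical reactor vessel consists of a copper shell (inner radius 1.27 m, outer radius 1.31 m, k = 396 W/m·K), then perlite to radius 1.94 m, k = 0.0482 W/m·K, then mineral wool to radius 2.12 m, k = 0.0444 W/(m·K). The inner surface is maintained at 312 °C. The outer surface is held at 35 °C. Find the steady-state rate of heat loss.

Q = 568 W

Resistance network (inner→outer):
  R_copper = (1/1.27 − 1/1.31)/(4πk) = 0.02404/(4π·396) = 4.831×10^-6 K/W
  R_perlite = (1/1.31 − 1/1.94)/(4πk) = 0.2479/(4π·0.0482) = 0.4093 K/W
  R_mineral wool = (1/1.94 − 1/2.12)/(4πk) = 0.04377/(4π·0.0444) = 0.07844 K/W
ΣR = 4.831×10^-6 + 0.4093 + 0.07844 = 0.4877 K/W
Q = ΔT/ΣR = (312 °C − 35 °C)/0.4877 = 568 W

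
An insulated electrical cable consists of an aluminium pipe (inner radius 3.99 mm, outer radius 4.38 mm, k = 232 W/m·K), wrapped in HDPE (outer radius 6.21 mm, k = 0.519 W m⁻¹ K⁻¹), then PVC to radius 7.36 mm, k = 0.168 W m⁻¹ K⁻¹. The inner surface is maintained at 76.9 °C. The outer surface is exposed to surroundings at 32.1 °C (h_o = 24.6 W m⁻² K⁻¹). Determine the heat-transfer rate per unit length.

Q' = 39.1 W/m

Series thermal resistances, inner to outer:
  R'_aluminium = ln(0.00438/0.00399)/(2πk) = 0.09326/(2π·232) = 6.398×10^-5 m·K/W
  R'_HDPE = ln(0.00621/0.00438)/(2πk) = 0.3491/(2π·0.519) = 0.1071 m·K/W
  R'_PVC = ln(0.00736/0.00621)/(2πk) = 0.1699/(2π·0.168) = 0.1610 m·K/W
  R'_conv,out = 1/(2πr h) = 1/(2π·0.00736·24.6) = 0.8790 m·K/W
ΣR = 6.398×10^-5 + 0.1071 + 0.1610 + 0.8790 = 1.147 m·K/W
Q' = ΔT/ΣR = (76.9 °C − 32.1 °C)/1.147 = 39.1 W/m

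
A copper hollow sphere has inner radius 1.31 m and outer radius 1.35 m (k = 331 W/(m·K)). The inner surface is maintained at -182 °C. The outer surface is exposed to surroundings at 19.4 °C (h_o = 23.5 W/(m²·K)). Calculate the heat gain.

Treat each layer as a resistance in series:
  R_copper = (1/1.31 − 1/1.35)/(4πk) = 0.02262/(4π·331) = 5.438×10^-6 K/W
  R_conv,out = 1/(4πr²h) = 1/(4π·1.35²·23.5) = 0.001858 K/W
ΣR = 5.438×10^-6 + 0.001858 = 0.001863 K/W
Q = ΔT/ΣR = (-182 °C − 19.4 °C)/0.001863 = -1.08×10^5 W
(Negative Q ⇒ heat flows inward; heat gain = 1.08×10^5 W.)

Q = 108 kW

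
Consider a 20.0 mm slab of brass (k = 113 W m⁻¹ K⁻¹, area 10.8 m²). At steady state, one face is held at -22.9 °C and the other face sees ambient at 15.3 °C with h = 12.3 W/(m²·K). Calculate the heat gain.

Resistance network (inner→outer):
  R_brass = L/(kA) = 0.0200/(113·10.8) = 1.639×10^-5 K/W
  R_conv,out = 1/(hA) = 1/(12.3·10.8) = 0.007528 K/W
ΣR = 1.639×10^-5 + 0.007528 = 0.007544 K/W
Q = ΔT/ΣR = (-22.9 °C − 15.3 °C)/0.007544 = -5060 W
(Negative Q ⇒ heat flows inward; heat gain = 5060 W.)

Q = 5.06 kW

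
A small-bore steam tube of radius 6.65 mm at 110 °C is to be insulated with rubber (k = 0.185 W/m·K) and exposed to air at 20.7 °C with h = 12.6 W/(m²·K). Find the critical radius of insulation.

For a cylinder, r_cr = k_ins/h = 0.185/12.6 = 0.0147 m = 1.47 cm

r_cr = 1.47 cm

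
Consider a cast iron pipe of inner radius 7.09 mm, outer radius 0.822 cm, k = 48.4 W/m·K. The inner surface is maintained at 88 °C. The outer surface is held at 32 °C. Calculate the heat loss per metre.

Q' = 115 kW/m

Q' = 2πk·ΔT/ln(r₂/r₁) = 2π × 48.4 × 56 / ln(0.00822/0.00709) = 1.15×10^5 W/m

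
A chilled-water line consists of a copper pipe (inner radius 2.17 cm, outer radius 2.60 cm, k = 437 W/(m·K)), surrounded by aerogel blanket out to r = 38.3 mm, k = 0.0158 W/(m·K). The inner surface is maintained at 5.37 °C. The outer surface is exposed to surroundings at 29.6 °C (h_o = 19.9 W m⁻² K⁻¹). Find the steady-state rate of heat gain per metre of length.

Q' = 5.89 W/m

Resistance network (inner→outer):
  R'_copper = ln(0.0260/0.0217)/(2πk) = 0.1808/(2π·437) = 6.584×10^-5 m·K/W
  R'_aerogel blanket = ln(0.0383/0.0260)/(2πk) = 0.3874/(2π·0.0158) = 3.902 m·K/W
  R'_conv,out = 1/(2πr h) = 1/(2π·0.0383·19.9) = 0.2088 m·K/W
ΣR = 6.584×10^-5 + 3.902 + 0.2088 = 4.111 m·K/W
Q' = ΔT/ΣR = (5.37 °C − 29.6 °C)/4.111 = -5.89 W/m
(Negative Q' ⇒ heat flows inward; heat gain = 5.89 W/m.)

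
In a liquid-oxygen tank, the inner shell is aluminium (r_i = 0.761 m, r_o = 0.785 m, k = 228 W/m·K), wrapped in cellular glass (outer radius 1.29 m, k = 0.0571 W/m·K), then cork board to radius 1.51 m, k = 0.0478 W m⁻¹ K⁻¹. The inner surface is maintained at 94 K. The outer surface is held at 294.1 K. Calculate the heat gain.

Series thermal resistances, inner to outer:
  R_aluminium = (1/0.761 − 1/0.785)/(4πk) = 0.04018/(4π·228) = 1.402×10^-5 K/W
  R_cellular glass = (1/0.785 − 1/1.29)/(4πk) = 0.4987/(4π·0.0571) = 0.6950 K/W
  R_cork board = (1/1.29 − 1/1.51)/(4πk) = 0.1129/(4π·0.0478) = 0.1880 K/W
ΣR = 1.402×10^-5 + 0.6950 + 0.1880 = 0.8830 K/W
Q = ΔT/ΣR = (94 K − 294.1 K)/0.8830 = -227 W
(Negative Q ⇒ heat flows inward; heat gain = 227 W.)

Q = 227 W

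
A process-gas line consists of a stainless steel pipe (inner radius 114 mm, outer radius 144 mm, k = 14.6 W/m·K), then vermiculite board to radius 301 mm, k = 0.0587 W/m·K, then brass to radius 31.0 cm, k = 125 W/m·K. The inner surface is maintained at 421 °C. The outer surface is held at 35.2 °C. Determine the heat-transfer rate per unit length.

Q' = 193 W/m

Series thermal resistances, inner to outer:
  R'_stainless steel = ln(0.144/0.114)/(2πk) = 0.2336/(2π·14.6) = 0.002547 m·K/W
  R'_vermiculite board = ln(0.301/0.144)/(2πk) = 0.7373/(2π·0.0587) = 1.999 m·K/W
  R'_brass = ln(0.310/0.301)/(2πk) = 0.02946/(2π·125) = 3.751×10^-5 m·K/W
ΣR = 0.002547 + 1.999 + 3.751×10^-5 = 2.002 m·K/W
Q' = ΔT/ΣR = (421 °C − 35.2 °C)/2.002 = 193 W/m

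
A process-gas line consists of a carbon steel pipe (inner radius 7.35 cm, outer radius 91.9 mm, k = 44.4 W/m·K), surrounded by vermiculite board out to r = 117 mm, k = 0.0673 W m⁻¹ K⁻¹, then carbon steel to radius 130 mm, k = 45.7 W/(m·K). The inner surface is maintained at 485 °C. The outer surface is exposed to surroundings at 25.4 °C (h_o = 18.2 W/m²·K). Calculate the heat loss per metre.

Q' = 719 W/m

Resistance network (inner→outer):
  R'_carbon steel = ln(0.0919/0.0735)/(2πk) = 0.2234/(2π·44.4) = 8.008×10^-4 m·K/W
  R'_vermiculite board = ln(0.117/0.0919)/(2πk) = 0.2415/(2π·0.0673) = 0.5710 m·K/W
  R'_carbon steel = ln(0.130/0.117)/(2πk) = 0.1054/(2π·45.7) = 3.669×10^-4 m·K/W
  R'_conv,out = 1/(2πr h) = 1/(2π·0.130·18.2) = 0.06727 m·K/W
ΣR = 8.008×10^-4 + 0.5710 + 3.669×10^-4 + 0.06727 = 0.6394 m·K/W
Q' = ΔT/ΣR = (485 °C − 25.4 °C)/0.6394 = 719 W/m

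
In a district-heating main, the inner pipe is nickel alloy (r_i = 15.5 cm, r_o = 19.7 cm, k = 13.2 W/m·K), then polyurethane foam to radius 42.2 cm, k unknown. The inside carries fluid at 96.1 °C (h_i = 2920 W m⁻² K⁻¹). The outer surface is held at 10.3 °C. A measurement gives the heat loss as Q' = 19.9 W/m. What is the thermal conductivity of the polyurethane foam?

k = 0.0281 W/m·K

ΣR = ΔT/Q' = |96.1 − 10.3|/19.9 = 4.312 m·K/W
Known resistances:
  R'_conv,in = 1/(2πr h) = 1/(2π·0.155·2920) = 3.516×10^-4 m·K/W
  R'_nickel alloy = ln(0.197/0.155)/(2πk) = 0.2398/(2π·13.2) = 0.002891 m·K/W
R_polyurethane foam = ΣR − ΣR_known = 4.312 − 0.003243 = 4.309 m·K/W
ln(r₂/r₁)/(2πk) = 4.309 ⇒ k = 0.7618/(2π·4.309) = 0.0281 W/m·K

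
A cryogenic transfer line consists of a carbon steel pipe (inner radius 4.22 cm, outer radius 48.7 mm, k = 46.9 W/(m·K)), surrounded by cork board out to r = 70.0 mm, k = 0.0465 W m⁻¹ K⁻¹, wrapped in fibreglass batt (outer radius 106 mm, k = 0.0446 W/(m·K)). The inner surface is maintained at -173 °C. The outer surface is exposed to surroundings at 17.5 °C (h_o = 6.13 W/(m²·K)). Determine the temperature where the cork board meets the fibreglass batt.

Series thermal resistances, inner to outer:
  R'_carbon steel = ln(0.0487/0.0422)/(2πk) = 0.1433/(2π·46.9) = 4.861×10^-4 m·K/W
  R'_cork board = ln(0.0700/0.0487)/(2πk) = 0.3628/(2π·0.0465) = 1.242 m·K/W
  R'_fibreglass batt = ln(0.106/0.0700)/(2πk) = 0.4149/(2π·0.0446) = 1.481 m·K/W
  R'_conv,out = 1/(2πr h) = 1/(2π·0.106·6.13) = 0.2449 m·K/W
ΣR = 4.861×10^-4 + 1.242 + 1.481 + 0.2449 = 2.968 m·K/W
Q' = ΔT/ΣR = (-173 °C − 17.5 °C)/2.968 = -64.18 W/m
From the inner boundary to the cork board/fibreglass batt interface, ΣR_partial = 1.242 m·K/W.
T_interface = T_in − Q'·ΣR_partial = -173 °C − (-64.18)(1.242) = -93.3 °C

T = -93.3 °C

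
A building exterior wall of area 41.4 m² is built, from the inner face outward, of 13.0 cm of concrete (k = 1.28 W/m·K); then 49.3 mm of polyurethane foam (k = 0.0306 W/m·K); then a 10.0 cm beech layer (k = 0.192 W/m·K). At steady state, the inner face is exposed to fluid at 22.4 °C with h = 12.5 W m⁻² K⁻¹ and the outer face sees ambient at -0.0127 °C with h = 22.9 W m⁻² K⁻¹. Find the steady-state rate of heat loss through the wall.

Series thermal resistances, inner to outer:
  R_conv,in = 1/(hA) = 1/(12.5·41.4) = 0.001932 K/W
  R_concrete = L/(kA) = 0.130/(1.28·41.4) = 0.002453 K/W
  R_polyurethane foam = L/(kA) = 0.0493/(0.0306·41.4) = 0.03892 K/W
  R_beech = L/(kA) = 0.100/(0.192·41.4) = 0.01258 K/W
  R_conv,out = 1/(hA) = 1/(22.9·41.4) = 0.001055 K/W
ΣR = 0.001932 + 0.002453 + 0.03892 + 0.01258 + 0.001055 = 0.05694 K/W
Q = ΔT/ΣR = (22.4 °C − -0.0127 °C)/0.05694 = 394 W

Q = 394 W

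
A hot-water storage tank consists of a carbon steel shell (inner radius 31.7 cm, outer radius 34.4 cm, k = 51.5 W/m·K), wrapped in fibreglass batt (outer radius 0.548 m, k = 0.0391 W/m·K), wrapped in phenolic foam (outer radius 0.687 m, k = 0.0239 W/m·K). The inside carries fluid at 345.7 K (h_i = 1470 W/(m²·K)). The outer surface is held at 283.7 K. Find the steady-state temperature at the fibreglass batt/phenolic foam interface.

T = 305.9 K

Series thermal resistances, inner to outer:
  R_conv,in = 1/(4πr²h) = 1/(4π·0.317²·1470) = 5.387×10^-4 K/W
  R_carbon steel = (1/0.317 − 1/0.344)/(4πk) = 0.2476/(4π·51.5) = 3.826×10^-4 K/W
  R_fibreglass batt = (1/0.344 − 1/0.548)/(4πk) = 1.082/(4π·0.0391) = 2.202 K/W
  R_phenolic foam = (1/0.548 − 1/0.687)/(4πk) = 0.3692/(4π·0.0239) = 1.229 K/W
ΣR = 5.387×10^-4 + 3.826×10^-4 + 2.202 + 1.229 = 3.432 K/W
Q = ΔT/ΣR = (345.7 K − 283.7 K)/3.432 = 18.07 W
From the inner boundary to the fibreglass batt/phenolic foam interface, ΣR_partial = 2.203 K/W.
T_interface = T_in − Q·ΣR_partial = 345.7 K − (18.07)(2.203) = 305.9 K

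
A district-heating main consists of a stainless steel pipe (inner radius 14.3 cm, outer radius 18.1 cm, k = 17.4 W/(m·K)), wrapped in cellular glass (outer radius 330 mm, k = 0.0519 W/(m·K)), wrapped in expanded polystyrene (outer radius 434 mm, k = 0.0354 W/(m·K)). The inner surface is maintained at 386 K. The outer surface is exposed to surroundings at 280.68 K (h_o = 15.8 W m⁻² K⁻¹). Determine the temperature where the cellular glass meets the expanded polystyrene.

Treat each layer as a resistance in series:
  R'_stainless steel = ln(0.181/0.143)/(2πk) = 0.2357/(2π·17.4) = 0.002155 m·K/W
  R'_cellular glass = ln(0.330/0.181)/(2πk) = 0.6006/(2π·0.0519) = 1.842 m·K/W
  R'_expanded polystyrene = ln(0.434/0.330)/(2πk) = 0.2740/(2π·0.0354) = 1.232 m·K/W
  R'_conv,out = 1/(2πr h) = 1/(2π·0.434·15.8) = 0.02321 m·K/W
ΣR = 0.002155 + 1.842 + 1.232 + 0.02321 = 3.099 m·K/W
Q' = ΔT/ΣR = (386 K − 280.68 K)/3.099 = 33.99 W/m
From the inner boundary to the cellular glass/expanded polystyrene interface, ΣR_partial = 1.844 m·K/W.
T_interface = T_in − Q'·ΣR_partial = 386 K − (33.99)(1.844) = 323.3 K

T = 323.3 K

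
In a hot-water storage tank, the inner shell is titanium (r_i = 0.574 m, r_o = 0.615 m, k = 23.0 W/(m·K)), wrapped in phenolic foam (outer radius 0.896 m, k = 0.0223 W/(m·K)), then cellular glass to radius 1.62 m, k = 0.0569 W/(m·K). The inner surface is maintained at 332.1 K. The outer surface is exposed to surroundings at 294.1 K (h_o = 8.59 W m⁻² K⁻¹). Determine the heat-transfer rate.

Resistance network (inner→outer):
  R_titanium = (1/0.574 − 1/0.615)/(4πk) = 0.1161/(4π·23.0) = 4.018×10^-4 K/W
  R_phenolic foam = (1/0.615 − 1/0.896)/(4πk) = 0.5099/(4π·0.0223) = 1.820 K/W
  R_cellular glass = (1/0.896 − 1/1.62)/(4πk) = 0.4988/(4π·0.0569) = 0.6976 K/W
  R_conv,out = 1/(4πr²h) = 1/(4π·1.62²·8.59) = 0.003530 K/W
ΣR = 4.018×10^-4 + 1.820 + 0.6976 + 0.003530 = 2.522 K/W
Q = ΔT/ΣR = (332.1 K − 294.1 K)/2.522 = 15.1 W

Q = 15.1 W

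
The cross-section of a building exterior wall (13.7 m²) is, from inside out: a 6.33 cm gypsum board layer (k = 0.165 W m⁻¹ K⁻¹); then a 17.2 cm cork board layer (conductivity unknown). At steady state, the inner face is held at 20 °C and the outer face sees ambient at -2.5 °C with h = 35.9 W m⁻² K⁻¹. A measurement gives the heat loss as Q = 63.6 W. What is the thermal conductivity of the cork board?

ΣR = ΔT/Q = |20 − -2.5|/63.6 = 0.3538 K/W
Known resistances:
  R_gypsum board = L/(kA) = 0.0633/(0.165·13.7) = 0.02800 K/W
  R_conv,out = 1/(hA) = 1/(35.9·13.7) = 0.002033 K/W
R_cork board = ΣR − ΣR_known = 0.3538 − 0.03003 = 0.3238 K/W
L/(kA) = 0.3238 ⇒ k = 0.172/(0.3238·13.7) = 0.0388 W/m·K

k = 0.0388 W/m·K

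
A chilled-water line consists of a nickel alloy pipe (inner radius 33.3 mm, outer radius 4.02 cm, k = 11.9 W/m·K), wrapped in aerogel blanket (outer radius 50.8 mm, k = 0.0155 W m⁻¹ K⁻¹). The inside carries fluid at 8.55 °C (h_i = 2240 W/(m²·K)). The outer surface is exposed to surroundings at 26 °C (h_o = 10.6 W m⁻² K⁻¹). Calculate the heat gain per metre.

Resistance network (inner→outer):
  R'_conv,in = 1/(2πr h) = 1/(2π·0.0333·2240) = 0.002134 m·K/W
  R'_nickel alloy = ln(0.0402/0.0333)/(2πk) = 0.1883/(2π·11.9) = 0.002519 m·K/W
  R'_aerogel blanket = ln(0.0508/0.0402)/(2πk) = 0.2340/(2π·0.0155) = 2.403 m·K/W
  R'_conv,out = 1/(2πr h) = 1/(2π·0.0508·10.6) = 0.2956 m·K/W
ΣR = 0.002134 + 0.002519 + 2.403 + 0.2956 = 2.703 m·K/W
Q' = ΔT/ΣR = (8.55 °C − 26 °C)/2.703 = -6.46 W/m
(Negative Q' ⇒ heat flows inward; heat gain = 6.46 W/m.)

Q' = 6.46 W/m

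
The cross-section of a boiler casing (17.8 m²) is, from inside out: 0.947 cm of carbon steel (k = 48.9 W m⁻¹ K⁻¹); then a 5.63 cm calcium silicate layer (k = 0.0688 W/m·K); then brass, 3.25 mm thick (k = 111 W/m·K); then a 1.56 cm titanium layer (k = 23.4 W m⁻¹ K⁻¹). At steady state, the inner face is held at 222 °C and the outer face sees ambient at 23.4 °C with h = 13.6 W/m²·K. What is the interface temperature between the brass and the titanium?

Series thermal resistances, inner to outer:
  R_carbon steel = L/(kA) = 0.00947/(48.9·17.8) = 1.088×10^-5 K/W
  R_calcium silicate = L/(kA) = 0.0563/(0.0688·17.8) = 0.04597 K/W
  R_brass = L/(kA) = 0.00325/(111·17.8) = 1.645×10^-6 K/W
  R_titanium = L/(kA) = 0.0156/(23.4·17.8) = 3.745×10^-5 K/W
  R_conv,out = 1/(hA) = 1/(13.6·17.8) = 0.004131 K/W
ΣR = 1.088×10^-5 + 0.04597 + 1.645×10^-6 + 3.745×10^-5 + 0.004131 = 0.05015 K/W
Q = ΔT/ΣR = (222 °C − 23.4 °C)/0.05015 = 3960 W
From the inner boundary to the brass/titanium interface, ΣR_partial = 0.04598 K/W.
T_interface = T_in − Q·ΣR_partial = 222 °C − (3960)(0.04598) = 39.9 °C

T = 39.9 °C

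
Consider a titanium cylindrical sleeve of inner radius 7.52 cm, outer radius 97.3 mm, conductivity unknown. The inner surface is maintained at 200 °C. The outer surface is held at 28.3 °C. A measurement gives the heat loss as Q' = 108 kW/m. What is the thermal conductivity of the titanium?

ΣR = ΔT/Q' = |200 − 28.3|/1.08×10^5 = 0.001590 m·K/W
ln(r₂/r₁)/(2πk) = 0.001590 ⇒ k = 0.2576/(2π·0.001590) = 25.8 W/m·K

k = 25.8 W/m·K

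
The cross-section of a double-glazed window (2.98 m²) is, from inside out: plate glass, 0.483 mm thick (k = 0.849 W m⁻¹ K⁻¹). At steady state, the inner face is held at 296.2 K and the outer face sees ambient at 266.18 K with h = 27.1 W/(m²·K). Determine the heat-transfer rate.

Q = 2390 W

Series thermal resistances, inner to outer:
  R_plate glass = L/(kA) = 4.83×10^-4/(0.849·2.98) = 1.909×10^-4 K/W
  R_conv,out = 1/(hA) = 1/(27.1·2.98) = 0.01238 K/W
ΣR = 1.909×10^-4 + 0.01238 = 0.01257 K/W
Q = ΔT/ΣR = (296.2 K − 266.18 K)/0.01257 = 2390 W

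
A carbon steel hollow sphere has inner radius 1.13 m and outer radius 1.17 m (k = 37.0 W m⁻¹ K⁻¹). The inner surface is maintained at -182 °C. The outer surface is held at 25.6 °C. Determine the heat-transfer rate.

Q = 4πk·ΔT/(1/r₁ − 1/r₂) = 4π × 37.0 × 207.6 / (1/1.13 − 1/1.17) = 3.19×10^6 W

Q = 3190 kW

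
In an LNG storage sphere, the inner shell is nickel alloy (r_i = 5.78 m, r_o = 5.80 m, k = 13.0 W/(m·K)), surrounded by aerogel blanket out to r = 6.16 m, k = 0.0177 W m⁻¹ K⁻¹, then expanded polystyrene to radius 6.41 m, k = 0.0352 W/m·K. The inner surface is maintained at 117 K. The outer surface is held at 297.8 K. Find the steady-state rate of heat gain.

Q = 3.03 kW

Series thermal resistances, inner to outer:
  R_nickel alloy = (1/5.78 − 1/5.80)/(4πk) = 5.966×10^-4/(4π·13.0) = 3.652×10^-6 K/W
  R_aerogel blanket = (1/5.80 − 1/6.16)/(4πk) = 0.01008/(4π·0.0177) = 0.04530 K/W
  R_expanded polystyrene = (1/6.16 − 1/6.41)/(4πk) = 0.006331/(4π·0.0352) = 0.01431 K/W
ΣR = 3.652×10^-6 + 0.04530 + 0.01431 = 0.05961 K/W
Q = ΔT/ΣR = (117 K − 297.8 K)/0.05961 = -3030 W
(Negative Q ⇒ heat flows inward; heat gain = 3030 W.)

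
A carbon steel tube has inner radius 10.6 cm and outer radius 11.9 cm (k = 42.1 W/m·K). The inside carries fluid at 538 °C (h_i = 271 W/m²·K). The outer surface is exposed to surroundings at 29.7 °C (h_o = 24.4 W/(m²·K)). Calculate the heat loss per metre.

Q' = 8.36 kW/m

Series thermal resistances, inner to outer:
  R'_conv,in = 1/(2πr h) = 1/(2π·0.106·271) = 0.005540 m·K/W
  R'_carbon steel = ln(0.119/0.106)/(2πk) = 0.1157/(2π·42.1) = 4.373×10^-4 m·K/W
  R'_conv,out = 1/(2πr h) = 1/(2π·0.119·24.4) = 0.05481 m·K/W
ΣR = 0.005540 + 4.373×10^-4 + 0.05481 = 0.06079 m·K/W
Q' = ΔT/ΣR = (538 °C − 29.7 °C)/0.06079 = 8360 W/m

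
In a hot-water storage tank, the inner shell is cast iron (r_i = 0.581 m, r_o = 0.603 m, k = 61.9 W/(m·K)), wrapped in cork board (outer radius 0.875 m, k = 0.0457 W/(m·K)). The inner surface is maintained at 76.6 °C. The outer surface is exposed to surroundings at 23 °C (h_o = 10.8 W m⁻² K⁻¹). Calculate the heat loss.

Q = 59.1 W

Resistance network (inner→outer):
  R_cast iron = (1/0.581 − 1/0.603)/(4πk) = 0.06280/(4π·61.9) = 8.073×10^-5 K/W
  R_cork board = (1/0.603 − 1/0.875)/(4πk) = 0.5155/(4π·0.0457) = 0.8977 K/W
  R_conv,out = 1/(4πr²h) = 1/(4π·0.875²·10.8) = 0.009624 K/W
ΣR = 8.073×10^-5 + 0.8977 + 0.009624 = 0.9074 K/W
Q = ΔT/ΣR = (76.6 °C − 23 °C)/0.9074 = 59.1 W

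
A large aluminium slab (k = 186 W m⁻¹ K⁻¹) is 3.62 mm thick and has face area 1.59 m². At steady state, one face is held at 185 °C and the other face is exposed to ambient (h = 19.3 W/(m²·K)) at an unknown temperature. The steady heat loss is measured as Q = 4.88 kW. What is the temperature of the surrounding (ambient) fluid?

T_out = 25.9 °C

Series resistances:
  R_aluminium = L/(kA) = 0.00362/(186·1.59) = 1.224×10^-5 K/W
  R_conv,out = 1/(hA) = 1/(19.3·1.59) = 0.03259 K/W
ΣR = 0.03260 K/W
ΔT = Q·ΣR = 4880 × 0.03260 = 159.1 K
Heat flows outward, so T_out = T_in − ΔT = 185 − 159.1 = 25.9 °C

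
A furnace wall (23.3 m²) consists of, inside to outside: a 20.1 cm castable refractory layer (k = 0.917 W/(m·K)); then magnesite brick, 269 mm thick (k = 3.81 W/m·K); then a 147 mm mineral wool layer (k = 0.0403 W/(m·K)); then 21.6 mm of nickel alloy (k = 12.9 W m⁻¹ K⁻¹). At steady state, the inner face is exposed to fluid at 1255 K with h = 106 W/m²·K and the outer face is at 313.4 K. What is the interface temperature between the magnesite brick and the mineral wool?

T = 1184 K

Series thermal resistances, inner to outer:
  R_conv,in = 1/(hA) = 1/(106·23.3) = 4.049×10^-4 K/W
  R_castable refractory = L/(kA) = 0.201/(0.917·23.3) = 0.009407 K/W
  R_magnesite brick = L/(kA) = 0.269/(3.81·23.3) = 0.003030 K/W
  R_mineral wool = L/(kA) = 0.147/(0.0403·23.3) = 0.1566 K/W
  R_nickel alloy = L/(kA) = 0.0216/(12.9·23.3) = 7.186×10^-5 K/W
ΣR = 4.049×10^-4 + 0.009407 + 0.003030 + 0.1566 + 7.186×10^-5 = 0.1695 K/W
Q = ΔT/ΣR = (1255 K − 313.4 K)/0.1695 = 5555 W
From the inner boundary to the magnesite brick/mineral wool interface, ΣR_partial = 0.01284 K/W.
T_interface = T_in − Q·ΣR_partial = 1255 K − (5555)(0.01284) = 1184 K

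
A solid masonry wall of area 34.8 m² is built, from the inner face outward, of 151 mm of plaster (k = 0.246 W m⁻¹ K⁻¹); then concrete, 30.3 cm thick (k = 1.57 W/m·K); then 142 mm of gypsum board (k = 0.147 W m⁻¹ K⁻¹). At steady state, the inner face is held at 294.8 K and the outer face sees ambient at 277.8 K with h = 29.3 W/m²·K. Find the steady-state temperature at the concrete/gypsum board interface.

Resistance network (inner→outer):
  R_plaster = L/(kA) = 0.151/(0.246·34.8) = 0.01764 K/W
  R_concrete = L/(kA) = 0.303/(1.57·34.8) = 0.005546 K/W
  R_gypsum board = L/(kA) = 0.142/(0.147·34.8) = 0.02776 K/W
  R_conv,out = 1/(hA) = 1/(29.3·34.8) = 9.807×10^-4 K/W
ΣR = 0.01764 + 0.005546 + 0.02776 + 9.807×10^-4 = 0.05193 K/W
Q = ΔT/ΣR = (294.8 K − 277.8 K)/0.05193 = 327.4 W
From the inner boundary to the concrete/gypsum board interface, ΣR_partial = 0.02319 K/W.
T_interface = T_in − Q·ΣR_partial = 294.8 K − (327.4)(0.02319) = 287.2 K

T = 287.2 K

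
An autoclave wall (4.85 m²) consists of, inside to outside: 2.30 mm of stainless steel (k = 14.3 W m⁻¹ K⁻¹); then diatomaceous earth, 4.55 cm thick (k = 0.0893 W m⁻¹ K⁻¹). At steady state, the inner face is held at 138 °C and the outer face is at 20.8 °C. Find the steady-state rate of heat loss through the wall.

Q = 1120 W

Series thermal resistances, inner to outer:
  R_stainless steel = L/(kA) = 0.00230/(14.3·4.85) = 3.316×10^-5 K/W
  R_diatomaceous earth = L/(kA) = 0.0455/(0.0893·4.85) = 0.1051 K/W
ΣR = 3.316×10^-5 + 0.1051 = 0.1051 K/W
Q = ΔT/ΣR = (138 °C − 20.8 °C)/0.1051 = 1120 W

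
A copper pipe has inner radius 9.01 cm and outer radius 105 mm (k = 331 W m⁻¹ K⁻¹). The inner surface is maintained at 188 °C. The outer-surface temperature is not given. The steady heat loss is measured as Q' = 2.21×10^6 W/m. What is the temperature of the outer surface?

Series resistances:
  R'_copper = ln(0.105/0.0901)/(2πk) = 0.1530/(2π·331) = 7.359×10^-5 m·K/W
ΣR = 7.359×10^-5 m·K/W
ΔT = Q'·ΣR = 2.21×10^6 × 7.359×10^-5 = 162.6 K
Heat flows outward, so T_out = T_in − ΔT = 188 − 162.6 = 25.4 °C

T_out = 25.4 °C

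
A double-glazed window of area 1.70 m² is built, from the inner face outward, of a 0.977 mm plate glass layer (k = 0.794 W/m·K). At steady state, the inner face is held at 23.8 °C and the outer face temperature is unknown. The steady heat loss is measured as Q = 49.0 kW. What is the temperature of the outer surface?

T_out = -11.7 °C

Sum the resistances:
  R_plate glass = L/(kA) = 9.77×10^-4/(0.794·1.70) = 7.238×10^-4 K/W
ΣR = 7.238×10^-4 K/W
ΔT = Q·ΣR = 49000 × 7.238×10^-4 = 35.47 K
Heat flows outward, so T_out = T_in − ΔT = 23.8 − 35.47 = -11.7 °C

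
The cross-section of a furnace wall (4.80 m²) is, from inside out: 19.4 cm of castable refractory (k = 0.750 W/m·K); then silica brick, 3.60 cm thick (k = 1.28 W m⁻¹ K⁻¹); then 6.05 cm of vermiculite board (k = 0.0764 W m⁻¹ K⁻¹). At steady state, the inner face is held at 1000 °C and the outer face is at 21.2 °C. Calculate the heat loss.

Treat each layer as a resistance in series:
  R_castable refractory = L/(kA) = 0.194/(0.750·4.80) = 0.05389 K/W
  R_silica brick = L/(kA) = 0.0360/(1.28·4.80) = 0.005859 K/W
  R_vermiculite board = L/(kA) = 0.0605/(0.0764·4.80) = 0.1650 K/W
ΣR = 0.05389 + 0.005859 + 0.1650 = 0.2247 K/W
Q = ΔT/ΣR = (1000 °C − 21.2 °C)/0.2247 = 4360 W

Q = 4.36 kW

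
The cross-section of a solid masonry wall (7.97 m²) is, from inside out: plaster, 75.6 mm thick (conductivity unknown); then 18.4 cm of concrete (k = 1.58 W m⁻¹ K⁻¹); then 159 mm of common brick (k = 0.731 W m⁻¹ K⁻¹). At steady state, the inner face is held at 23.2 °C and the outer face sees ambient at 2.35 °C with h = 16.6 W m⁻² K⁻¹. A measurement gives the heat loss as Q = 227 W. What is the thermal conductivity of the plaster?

k = 0.224 W/m·K

ΣR = ΔT/Q = |23.2 − 2.35|/227 = 0.09185 K/W
Known resistances:
  R_concrete = L/(kA) = 0.184/(1.58·7.97) = 0.01461 K/W
  R_common brick = L/(kA) = 0.159/(0.731·7.97) = 0.02729 K/W
  R_conv,out = 1/(hA) = 1/(16.6·7.97) = 0.007558 K/W
R_plaster = ΣR − ΣR_known = 0.09185 − 0.04946 = 0.04239 K/W
L/(kA) = 0.04239 ⇒ k = 0.0756/(0.04239·7.97) = 0.224 W/m·K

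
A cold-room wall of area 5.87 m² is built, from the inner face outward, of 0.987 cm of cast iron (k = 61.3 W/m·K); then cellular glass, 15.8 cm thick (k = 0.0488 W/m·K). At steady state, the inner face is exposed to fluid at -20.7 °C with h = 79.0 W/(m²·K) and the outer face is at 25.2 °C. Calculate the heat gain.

Q = 82.9 W

Treat each layer as a resistance in series:
  R_conv,in = 1/(hA) = 1/(79.0·5.87) = 0.002156 K/W
  R_cast iron = L/(kA) = 0.00987/(61.3·5.87) = 2.743×10^-5 K/W
  R_cellular glass = L/(kA) = 0.158/(0.0488·5.87) = 0.5516 K/W
ΣR = 0.002156 + 2.743×10^-5 + 0.5516 = 0.5538 K/W
Q = ΔT/ΣR = (-20.7 °C − 25.2 °C)/0.5538 = -82.9 W
(Negative Q ⇒ heat flows inward; heat gain = 82.9 W.)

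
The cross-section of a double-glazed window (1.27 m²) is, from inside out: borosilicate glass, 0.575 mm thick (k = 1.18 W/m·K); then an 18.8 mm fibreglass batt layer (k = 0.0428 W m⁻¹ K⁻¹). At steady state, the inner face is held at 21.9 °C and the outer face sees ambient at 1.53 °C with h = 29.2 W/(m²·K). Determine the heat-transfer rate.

Series thermal resistances, inner to outer:
  R_borosilicate glass = L/(kA) = 5.75×10^-4/(1.18·1.27) = 3.837×10^-4 K/W
  R_fibreglass batt = L/(kA) = 0.0188/(0.0428·1.27) = 0.3459 K/W
  R_conv,out = 1/(hA) = 1/(29.2·1.27) = 0.02697 K/W
ΣR = 3.837×10^-4 + 0.3459 + 0.02697 = 0.3733 K/W
Q = ΔT/ΣR = (21.9 °C − 1.53 °C)/0.3733 = 54.6 W

Q = 54.6 W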